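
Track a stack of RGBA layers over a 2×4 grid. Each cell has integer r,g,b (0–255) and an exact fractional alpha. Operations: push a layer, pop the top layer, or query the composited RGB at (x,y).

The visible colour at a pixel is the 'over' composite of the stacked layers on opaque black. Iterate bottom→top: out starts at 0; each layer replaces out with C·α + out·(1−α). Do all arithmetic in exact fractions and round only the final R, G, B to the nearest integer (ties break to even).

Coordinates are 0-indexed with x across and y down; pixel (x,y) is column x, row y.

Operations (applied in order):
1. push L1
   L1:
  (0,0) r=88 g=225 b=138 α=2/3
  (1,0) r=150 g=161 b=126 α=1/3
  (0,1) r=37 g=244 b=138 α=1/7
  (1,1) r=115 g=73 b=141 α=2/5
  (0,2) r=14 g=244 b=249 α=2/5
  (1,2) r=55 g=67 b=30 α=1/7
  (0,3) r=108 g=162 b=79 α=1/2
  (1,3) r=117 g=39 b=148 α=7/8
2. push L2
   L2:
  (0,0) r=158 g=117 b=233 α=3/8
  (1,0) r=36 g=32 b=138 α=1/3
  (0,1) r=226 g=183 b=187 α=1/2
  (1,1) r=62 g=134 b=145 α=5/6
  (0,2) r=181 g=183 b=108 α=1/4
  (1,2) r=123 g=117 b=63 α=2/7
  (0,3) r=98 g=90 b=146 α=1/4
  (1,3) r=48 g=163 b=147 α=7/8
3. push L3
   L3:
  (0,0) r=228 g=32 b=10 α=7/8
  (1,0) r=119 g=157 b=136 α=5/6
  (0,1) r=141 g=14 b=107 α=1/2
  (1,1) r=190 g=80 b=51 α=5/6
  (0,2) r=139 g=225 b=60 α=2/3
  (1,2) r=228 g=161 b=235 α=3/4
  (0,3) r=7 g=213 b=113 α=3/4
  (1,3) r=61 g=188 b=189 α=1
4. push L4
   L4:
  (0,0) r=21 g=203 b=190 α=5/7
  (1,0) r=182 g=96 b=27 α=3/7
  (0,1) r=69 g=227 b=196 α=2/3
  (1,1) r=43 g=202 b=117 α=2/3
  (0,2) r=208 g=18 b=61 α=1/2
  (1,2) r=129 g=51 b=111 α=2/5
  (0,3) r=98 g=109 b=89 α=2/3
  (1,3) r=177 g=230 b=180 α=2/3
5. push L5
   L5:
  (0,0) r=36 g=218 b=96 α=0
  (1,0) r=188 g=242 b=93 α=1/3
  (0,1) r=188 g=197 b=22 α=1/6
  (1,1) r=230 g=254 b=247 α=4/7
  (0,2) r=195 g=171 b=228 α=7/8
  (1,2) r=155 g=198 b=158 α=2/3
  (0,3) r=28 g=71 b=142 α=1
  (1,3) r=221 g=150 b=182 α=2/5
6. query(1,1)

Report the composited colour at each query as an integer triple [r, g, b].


(1,1) stack=L1,L2,L3,L4,L5; from [0,0,0]:
+L1 (α=2/5) → [46, 146/5, 282/5]
+L2 (α=5/6) → [178/3, 1748/15, 3907/30]
+L3 (α=5/6) → [1514/9, 3874/45, 11557/180]
+L4 (α=2/3) → [2288/27, 22054/135, 53677/540]
+L5 (α=4/7) → [10568/63, 9682/45, 231517/1260]
→ [168, 215, 184]


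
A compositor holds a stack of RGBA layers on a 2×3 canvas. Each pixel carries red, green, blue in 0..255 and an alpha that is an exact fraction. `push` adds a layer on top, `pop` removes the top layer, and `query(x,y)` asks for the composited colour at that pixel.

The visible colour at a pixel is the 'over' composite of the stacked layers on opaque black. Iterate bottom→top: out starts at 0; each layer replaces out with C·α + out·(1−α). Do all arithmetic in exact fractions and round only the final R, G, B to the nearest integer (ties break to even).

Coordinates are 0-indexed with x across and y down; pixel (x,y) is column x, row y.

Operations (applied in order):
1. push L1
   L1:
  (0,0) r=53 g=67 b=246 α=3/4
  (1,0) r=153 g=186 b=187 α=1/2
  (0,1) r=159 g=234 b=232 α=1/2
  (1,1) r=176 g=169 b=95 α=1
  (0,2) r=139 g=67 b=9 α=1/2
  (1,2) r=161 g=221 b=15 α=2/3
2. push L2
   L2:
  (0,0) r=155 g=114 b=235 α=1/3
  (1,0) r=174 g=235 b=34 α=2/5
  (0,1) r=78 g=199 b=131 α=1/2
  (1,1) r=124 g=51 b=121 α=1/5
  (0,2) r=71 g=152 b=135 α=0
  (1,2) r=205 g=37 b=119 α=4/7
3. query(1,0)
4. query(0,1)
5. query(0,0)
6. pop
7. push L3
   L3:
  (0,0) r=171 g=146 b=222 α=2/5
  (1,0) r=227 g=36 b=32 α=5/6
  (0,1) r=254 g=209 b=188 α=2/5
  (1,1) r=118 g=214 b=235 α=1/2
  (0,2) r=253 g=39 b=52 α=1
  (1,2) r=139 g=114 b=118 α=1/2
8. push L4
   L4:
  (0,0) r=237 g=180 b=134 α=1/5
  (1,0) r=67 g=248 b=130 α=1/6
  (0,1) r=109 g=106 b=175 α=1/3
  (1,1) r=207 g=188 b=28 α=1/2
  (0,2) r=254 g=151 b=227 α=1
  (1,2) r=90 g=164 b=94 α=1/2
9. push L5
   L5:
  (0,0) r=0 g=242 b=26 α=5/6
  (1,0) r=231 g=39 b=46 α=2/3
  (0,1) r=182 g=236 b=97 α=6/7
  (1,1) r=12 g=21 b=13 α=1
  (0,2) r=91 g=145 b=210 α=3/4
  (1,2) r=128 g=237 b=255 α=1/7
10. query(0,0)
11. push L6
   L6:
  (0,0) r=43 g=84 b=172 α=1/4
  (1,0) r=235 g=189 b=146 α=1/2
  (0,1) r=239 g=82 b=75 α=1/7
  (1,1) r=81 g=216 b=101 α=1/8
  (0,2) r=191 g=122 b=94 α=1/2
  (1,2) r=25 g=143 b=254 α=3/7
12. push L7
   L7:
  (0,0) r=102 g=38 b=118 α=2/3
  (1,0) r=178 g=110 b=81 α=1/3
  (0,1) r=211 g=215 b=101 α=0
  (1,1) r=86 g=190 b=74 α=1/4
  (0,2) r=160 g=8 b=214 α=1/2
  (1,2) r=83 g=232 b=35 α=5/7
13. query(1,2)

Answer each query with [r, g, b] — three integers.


(1,0) stack=L1,L2; from [0,0,0]:
+L1 (α=1/2) → [153/2, 93, 187/2]
+L2 (α=2/5) → [231/2, 749/5, 697/10]
→ [116, 150, 70]

query (0,1) [L1,L2] — begin 0,0,0
L1 α=1/2: [159/2, 117, 116]
L2 α=1/2: [315/4, 158, 247/2]
= [79, 158, 124]

query (0,0) [L1,L2] — begin 0,0,0
L1 α=3/4: [159/4, 201/4, 369/2]
L2 α=1/3: [469/6, 143/2, 604/3]
→ [78, 72, 201]

query (0,0) [L1,L3,L4,L5] — begin 0,0,0
after L1 α=3/4: [159/4, 201/4, 369/2]
after L3 α=2/5: [369/4, 1771/20, 399/2]
after L4 α=1/5: [606/5, 2671/25, 932/5]
after L5 α=5/6: [101/5, 32921/150, 791/15]
→ [20, 219, 53]

at x=1,y=2 over L1,L3,L4,L5,L6,L7:
+L1 (α=2/3) → [322/3, 442/3, 10]
+L3 (α=1/2) → [739/6, 392/3, 64]
+L4 (α=1/2) → [1279/12, 442/3, 79]
+L5 (α=1/7) → [1535/14, 1121/7, 729/7]
+L6 (α=3/7) → [3595/49, 7487/49, 8250/49]
+L7 (α=5/7) → [27525/343, 71814/343, 25075/343]
= [80, 209, 73]


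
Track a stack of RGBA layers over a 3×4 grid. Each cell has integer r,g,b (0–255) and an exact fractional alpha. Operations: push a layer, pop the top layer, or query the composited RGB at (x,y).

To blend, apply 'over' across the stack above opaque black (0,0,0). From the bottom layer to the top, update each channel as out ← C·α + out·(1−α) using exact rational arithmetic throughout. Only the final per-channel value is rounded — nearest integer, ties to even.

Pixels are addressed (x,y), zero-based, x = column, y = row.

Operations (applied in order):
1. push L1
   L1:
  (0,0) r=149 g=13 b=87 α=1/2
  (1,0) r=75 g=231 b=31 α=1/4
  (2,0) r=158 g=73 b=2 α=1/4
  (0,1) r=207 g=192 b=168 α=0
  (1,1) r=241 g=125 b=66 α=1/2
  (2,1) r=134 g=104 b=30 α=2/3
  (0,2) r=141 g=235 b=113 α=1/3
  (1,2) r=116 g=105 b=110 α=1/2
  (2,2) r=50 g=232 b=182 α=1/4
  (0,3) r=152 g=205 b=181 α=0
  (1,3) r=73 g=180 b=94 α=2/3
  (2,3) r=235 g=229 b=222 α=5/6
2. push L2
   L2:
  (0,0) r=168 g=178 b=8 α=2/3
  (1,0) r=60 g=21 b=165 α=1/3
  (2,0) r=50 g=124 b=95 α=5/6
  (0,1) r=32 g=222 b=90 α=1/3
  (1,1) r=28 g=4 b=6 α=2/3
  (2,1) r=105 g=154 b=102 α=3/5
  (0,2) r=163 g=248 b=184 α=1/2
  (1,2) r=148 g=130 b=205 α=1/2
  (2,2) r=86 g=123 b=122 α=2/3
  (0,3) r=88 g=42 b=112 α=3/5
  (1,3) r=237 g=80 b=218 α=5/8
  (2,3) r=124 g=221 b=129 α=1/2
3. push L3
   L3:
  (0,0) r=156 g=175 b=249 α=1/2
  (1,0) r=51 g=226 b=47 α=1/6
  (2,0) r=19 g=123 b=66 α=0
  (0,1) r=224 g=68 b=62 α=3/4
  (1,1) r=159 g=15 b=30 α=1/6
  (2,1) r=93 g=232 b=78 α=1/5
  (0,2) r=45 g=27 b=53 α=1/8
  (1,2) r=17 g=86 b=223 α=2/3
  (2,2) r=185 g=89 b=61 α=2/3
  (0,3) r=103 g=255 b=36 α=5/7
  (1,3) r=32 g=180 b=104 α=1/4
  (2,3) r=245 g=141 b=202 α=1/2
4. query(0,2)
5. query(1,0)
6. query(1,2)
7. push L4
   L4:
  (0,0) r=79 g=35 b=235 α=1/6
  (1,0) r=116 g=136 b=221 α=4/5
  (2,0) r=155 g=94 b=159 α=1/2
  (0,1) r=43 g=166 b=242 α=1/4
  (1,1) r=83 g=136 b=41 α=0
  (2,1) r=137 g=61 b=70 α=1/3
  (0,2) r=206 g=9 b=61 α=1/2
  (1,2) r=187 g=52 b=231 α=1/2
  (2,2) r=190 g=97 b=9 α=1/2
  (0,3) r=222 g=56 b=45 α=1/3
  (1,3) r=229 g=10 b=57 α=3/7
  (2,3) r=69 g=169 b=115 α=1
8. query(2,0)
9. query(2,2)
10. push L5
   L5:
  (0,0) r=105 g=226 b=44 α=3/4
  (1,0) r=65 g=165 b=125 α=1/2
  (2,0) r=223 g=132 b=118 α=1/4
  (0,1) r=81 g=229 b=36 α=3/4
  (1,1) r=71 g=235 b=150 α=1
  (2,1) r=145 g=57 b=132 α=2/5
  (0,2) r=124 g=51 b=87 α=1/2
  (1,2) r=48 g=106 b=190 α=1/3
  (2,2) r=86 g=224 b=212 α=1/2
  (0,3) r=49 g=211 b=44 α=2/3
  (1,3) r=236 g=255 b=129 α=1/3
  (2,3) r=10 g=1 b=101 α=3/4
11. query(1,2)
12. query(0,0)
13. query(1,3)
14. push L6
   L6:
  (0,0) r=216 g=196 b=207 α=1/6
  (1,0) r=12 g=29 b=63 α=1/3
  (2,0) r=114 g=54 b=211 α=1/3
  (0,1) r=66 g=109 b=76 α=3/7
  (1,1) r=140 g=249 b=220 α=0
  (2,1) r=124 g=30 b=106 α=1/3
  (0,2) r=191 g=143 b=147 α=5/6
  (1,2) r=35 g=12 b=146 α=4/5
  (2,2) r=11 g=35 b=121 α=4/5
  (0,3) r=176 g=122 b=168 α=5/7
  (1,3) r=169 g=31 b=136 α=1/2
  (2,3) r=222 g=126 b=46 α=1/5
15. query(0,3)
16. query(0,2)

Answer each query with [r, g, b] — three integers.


(0,2) stack=L1,L2,L3; from [0,0,0]:
after L1 α=1/3: [47, 235/3, 113/3]
after L2 α=1/2: [105, 979/6, 665/6]
after L3 α=1/8: [195/2, 7015/48, 4973/48]
= [98, 146, 104]

(1,0) stack=L1,L2,L3; from [0,0,0]:
L1 α=1/4: [75/4, 231/4, 31/4]
L2 α=1/3: [65/2, 91/2, 361/6]
L3 α=1/6: [427/12, 907/12, 2087/36]
= [36, 76, 58]

query (1,2) [L1,L2,L3] — begin 0,0,0
+L1 (α=1/2) → [58, 105/2, 55]
+L2 (α=1/2) → [103, 365/4, 130]
+L3 (α=2/3) → [137/3, 351/4, 192]
→ [46, 88, 192]

query (2,0) [L1,L2,L3,L4] — begin 0,0,0
after L1 α=1/4: [79/2, 73/4, 1/2]
after L2 α=5/6: [193/4, 851/8, 317/4]
after L3 α=0: [193/4, 851/8, 317/4]
after L4 α=1/2: [813/8, 1603/16, 953/8]
rounded: [102, 100, 119]

(2,2) stack=L1,L2,L3,L4; from [0,0,0]:
L1 α=1/4: [25/2, 58, 91/2]
L2 α=2/3: [123/2, 304/3, 193/2]
L3 α=2/3: [863/6, 838/9, 437/6]
L4 α=1/2: [2003/12, 1711/18, 491/12]
rounded: [167, 95, 41]

query (1,2) [L1,L2,L3,L4,L5] — begin 0,0,0
L1 α=1/2: [58, 105/2, 55]
L2 α=1/2: [103, 365/4, 130]
L3 α=2/3: [137/3, 351/4, 192]
L4 α=1/2: [349/3, 559/8, 423/2]
L5 α=1/3: [842/9, 983/12, 613/3]
rounded: [94, 82, 204]

query (0,0) [L1,L2,L3,L4,L5] — begin 0,0,0
+L1 (α=1/2) → [149/2, 13/2, 87/2]
+L2 (α=2/3) → [821/6, 725/6, 119/6]
+L3 (α=1/2) → [1757/12, 1775/12, 1613/12]
+L4 (α=1/6) → [9733/72, 9295/72, 10885/72]
+L5 (α=3/4) → [32413/288, 58111/288, 20389/288]
rounded: [113, 202, 71]

query (1,3) [L1,L2,L3,L4,L5] — begin 0,0,0
after L1 α=2/3: [146/3, 120, 188/3]
after L2 α=5/8: [1331/8, 95, 639/4]
after L3 α=1/4: [4249/32, 465/4, 2333/16]
after L4 α=3/7: [9745/56, 495/7, 431/4]
after L5 α=1/3: [5451/28, 925/7, 689/6]
= [195, 132, 115]

(0,3) stack=L1,L2,L3,L4,L5,L6; from [0,0,0]:
after L1 α=0: [0, 0, 0]
after L2 α=3/5: [264/5, 126/5, 336/5]
after L3 α=5/7: [3103/35, 6627/35, 1572/35]
after L4 α=1/3: [13976/105, 15214/105, 1573/35]
after L5 α=2/3: [24266/315, 59524/315, 1551/35]
after L6 α=5/7: [325732/2205, 311198/2205, 32502/245]
rounded: [148, 141, 133]

(0,2) stack=L1,L2,L3,L4,L5,L6; from [0,0,0]:
L1 α=1/3: [47, 235/3, 113/3]
L2 α=1/2: [105, 979/6, 665/6]
L3 α=1/8: [195/2, 7015/48, 4973/48]
L4 α=1/2: [607/4, 7447/96, 7901/96]
L5 α=1/2: [1103/8, 12343/192, 16253/192]
L6 α=5/6: [8743/48, 149623/1152, 157373/1152]
→ [182, 130, 137]


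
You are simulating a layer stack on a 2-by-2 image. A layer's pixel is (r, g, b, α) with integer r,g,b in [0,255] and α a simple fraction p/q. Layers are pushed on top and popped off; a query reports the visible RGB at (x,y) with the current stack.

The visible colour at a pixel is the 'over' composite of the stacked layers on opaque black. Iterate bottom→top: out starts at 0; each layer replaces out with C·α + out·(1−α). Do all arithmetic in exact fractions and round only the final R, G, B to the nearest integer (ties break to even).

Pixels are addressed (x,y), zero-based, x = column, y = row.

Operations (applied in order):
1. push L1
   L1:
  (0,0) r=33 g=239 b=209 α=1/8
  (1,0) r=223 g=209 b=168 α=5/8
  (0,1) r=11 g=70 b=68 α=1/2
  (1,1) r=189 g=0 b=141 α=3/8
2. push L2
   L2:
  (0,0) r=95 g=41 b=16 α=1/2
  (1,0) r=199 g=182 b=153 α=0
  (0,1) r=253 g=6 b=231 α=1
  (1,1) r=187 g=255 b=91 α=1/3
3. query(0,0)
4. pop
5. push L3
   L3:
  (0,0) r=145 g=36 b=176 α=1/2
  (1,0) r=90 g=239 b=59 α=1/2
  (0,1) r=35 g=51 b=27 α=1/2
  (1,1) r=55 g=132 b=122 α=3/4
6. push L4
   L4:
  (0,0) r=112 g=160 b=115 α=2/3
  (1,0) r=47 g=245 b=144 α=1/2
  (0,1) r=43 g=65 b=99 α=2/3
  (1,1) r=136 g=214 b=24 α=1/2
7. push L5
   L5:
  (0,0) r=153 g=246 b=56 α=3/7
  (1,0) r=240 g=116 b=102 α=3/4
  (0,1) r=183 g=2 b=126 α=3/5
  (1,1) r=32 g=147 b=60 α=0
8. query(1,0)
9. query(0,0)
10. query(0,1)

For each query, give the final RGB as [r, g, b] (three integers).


at x=0,y=0 over L1,L2:
L1 α=1/8: [33/8, 239/8, 209/8]
L2 α=1/2: [793/16, 567/16, 337/16]
→ [50, 35, 21]

query (1,0) [L1,L3,L4,L5] — begin 0,0,0
after L1 α=5/8: [1115/8, 1045/8, 105]
after L3 α=1/2: [1835/16, 2957/16, 82]
after L4 α=1/2: [2587/32, 6877/32, 113]
after L5 α=3/4: [25627/128, 18013/128, 419/4]
→ [200, 141, 105]

(0,0) stack=L1,L3,L4,L5; from [0,0,0]:
L1 α=1/8: [33/8, 239/8, 209/8]
L3 α=1/2: [1193/16, 527/16, 1617/16]
L4 α=2/3: [4777/48, 5647/48, 5297/48]
L5 α=3/7: [10285/84, 14503/84, 7313/84]
→ [122, 173, 87]

(0,1) stack=L1,L3,L4,L5; from [0,0,0]:
L1 α=1/2: [11/2, 35, 34]
L3 α=1/2: [81/4, 43, 61/2]
L4 α=2/3: [425/12, 173/3, 457/6]
L5 α=3/5: [3719/30, 364/15, 1591/15]
rounded: [124, 24, 106]


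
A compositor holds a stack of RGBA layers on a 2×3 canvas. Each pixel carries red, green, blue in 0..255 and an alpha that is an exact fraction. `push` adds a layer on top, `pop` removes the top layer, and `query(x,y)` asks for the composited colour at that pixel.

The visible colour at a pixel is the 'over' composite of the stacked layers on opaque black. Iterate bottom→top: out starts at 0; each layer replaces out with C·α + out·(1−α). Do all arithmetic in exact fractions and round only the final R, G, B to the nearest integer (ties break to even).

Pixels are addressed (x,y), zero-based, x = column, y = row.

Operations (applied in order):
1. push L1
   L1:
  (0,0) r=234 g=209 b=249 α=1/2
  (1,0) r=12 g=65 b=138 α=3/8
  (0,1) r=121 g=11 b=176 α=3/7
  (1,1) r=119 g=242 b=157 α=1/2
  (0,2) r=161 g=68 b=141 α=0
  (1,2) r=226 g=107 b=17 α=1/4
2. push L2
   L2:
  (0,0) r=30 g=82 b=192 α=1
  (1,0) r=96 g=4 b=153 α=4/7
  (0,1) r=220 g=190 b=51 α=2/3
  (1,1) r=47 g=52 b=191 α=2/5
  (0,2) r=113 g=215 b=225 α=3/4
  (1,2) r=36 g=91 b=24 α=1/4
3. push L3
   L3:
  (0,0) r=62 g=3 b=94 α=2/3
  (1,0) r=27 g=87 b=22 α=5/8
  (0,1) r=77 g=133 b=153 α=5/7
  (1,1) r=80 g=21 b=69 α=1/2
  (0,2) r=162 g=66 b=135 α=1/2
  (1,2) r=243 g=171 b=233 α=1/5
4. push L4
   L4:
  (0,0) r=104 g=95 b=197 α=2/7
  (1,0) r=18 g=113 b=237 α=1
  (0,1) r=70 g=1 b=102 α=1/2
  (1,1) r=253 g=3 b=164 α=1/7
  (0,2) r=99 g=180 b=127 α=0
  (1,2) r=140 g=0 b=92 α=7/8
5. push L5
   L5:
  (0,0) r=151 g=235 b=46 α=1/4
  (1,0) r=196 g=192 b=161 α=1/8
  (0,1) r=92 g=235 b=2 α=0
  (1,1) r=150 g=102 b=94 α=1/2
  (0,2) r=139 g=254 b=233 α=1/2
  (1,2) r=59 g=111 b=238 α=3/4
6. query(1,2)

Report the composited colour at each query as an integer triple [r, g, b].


query (1,2) [L1,L2,L3,L4,L5] — begin 0,0,0
+L1 (α=1/4) → [113/2, 107/4, 17/4]
+L2 (α=1/4) → [411/8, 685/16, 147/16]
+L3 (α=1/5) → [897/10, 1369/20, 1079/20]
+L4 (α=7/8) → [10697/80, 1369/160, 13959/160]
+L5 (α=3/4) → [24857/320, 54649/640, 128199/640]
→ [78, 85, 200]


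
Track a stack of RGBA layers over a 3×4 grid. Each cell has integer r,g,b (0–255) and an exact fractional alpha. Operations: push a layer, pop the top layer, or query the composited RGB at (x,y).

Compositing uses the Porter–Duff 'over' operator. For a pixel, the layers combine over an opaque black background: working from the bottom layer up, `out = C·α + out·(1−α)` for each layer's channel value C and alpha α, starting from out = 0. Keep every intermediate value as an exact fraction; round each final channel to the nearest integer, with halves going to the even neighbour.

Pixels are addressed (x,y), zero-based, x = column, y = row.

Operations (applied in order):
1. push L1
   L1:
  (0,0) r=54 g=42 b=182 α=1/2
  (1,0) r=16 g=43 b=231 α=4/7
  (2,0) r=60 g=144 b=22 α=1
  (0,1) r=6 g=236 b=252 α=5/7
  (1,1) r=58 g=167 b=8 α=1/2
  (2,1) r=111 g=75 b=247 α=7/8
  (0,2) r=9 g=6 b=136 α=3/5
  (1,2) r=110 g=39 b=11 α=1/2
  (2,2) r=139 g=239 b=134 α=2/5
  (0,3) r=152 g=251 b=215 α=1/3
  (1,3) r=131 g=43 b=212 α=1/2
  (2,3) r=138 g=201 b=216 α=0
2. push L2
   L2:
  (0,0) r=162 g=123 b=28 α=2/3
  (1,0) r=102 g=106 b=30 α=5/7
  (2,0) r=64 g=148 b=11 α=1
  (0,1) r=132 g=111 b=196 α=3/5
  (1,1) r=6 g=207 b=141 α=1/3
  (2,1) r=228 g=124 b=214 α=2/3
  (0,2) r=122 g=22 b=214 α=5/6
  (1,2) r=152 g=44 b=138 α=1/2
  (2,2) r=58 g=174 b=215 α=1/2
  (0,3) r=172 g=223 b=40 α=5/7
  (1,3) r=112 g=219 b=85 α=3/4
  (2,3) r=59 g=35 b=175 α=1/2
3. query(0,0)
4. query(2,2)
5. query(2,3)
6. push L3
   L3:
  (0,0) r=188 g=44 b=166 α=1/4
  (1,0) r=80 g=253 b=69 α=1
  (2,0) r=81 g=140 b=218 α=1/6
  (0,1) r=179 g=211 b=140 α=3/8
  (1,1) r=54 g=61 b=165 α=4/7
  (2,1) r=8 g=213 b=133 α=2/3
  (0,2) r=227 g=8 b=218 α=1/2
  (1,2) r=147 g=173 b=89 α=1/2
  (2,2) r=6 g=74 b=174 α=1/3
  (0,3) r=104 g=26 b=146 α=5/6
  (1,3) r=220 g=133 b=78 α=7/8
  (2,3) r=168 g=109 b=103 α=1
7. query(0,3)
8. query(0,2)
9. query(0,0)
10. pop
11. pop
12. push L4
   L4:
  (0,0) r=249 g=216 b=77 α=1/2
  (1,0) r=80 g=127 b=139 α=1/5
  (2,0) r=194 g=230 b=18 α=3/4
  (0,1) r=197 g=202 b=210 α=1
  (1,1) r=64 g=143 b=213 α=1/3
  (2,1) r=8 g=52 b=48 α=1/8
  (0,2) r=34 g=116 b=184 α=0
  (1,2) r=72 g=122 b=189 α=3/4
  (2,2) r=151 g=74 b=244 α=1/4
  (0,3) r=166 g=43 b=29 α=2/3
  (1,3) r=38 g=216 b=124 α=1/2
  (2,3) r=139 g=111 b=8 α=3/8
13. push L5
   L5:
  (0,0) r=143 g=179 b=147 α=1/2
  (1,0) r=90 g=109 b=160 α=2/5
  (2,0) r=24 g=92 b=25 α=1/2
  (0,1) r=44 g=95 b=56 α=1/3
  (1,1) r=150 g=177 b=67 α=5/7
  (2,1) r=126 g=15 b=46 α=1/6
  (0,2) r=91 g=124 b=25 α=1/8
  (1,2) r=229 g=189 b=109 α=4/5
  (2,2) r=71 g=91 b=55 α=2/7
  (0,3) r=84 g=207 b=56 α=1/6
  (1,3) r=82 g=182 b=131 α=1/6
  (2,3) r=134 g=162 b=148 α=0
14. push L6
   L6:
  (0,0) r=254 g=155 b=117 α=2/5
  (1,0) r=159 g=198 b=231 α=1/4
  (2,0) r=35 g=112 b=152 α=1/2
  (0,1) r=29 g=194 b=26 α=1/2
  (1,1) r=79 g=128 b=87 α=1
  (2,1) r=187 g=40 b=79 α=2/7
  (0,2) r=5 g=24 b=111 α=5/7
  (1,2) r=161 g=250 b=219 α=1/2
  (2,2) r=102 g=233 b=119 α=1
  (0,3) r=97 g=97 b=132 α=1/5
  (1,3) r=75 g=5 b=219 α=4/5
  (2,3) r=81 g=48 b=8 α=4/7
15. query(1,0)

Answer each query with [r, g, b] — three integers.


at x=0,y=0 over L1,L2:
after L1 α=1/2: [27, 21, 91]
after L2 α=2/3: [117, 89, 49]
→ [117, 89, 49]

query (2,2) [L1,L2] — begin 0,0,0
L1 α=2/5: [278/5, 478/5, 268/5]
L2 α=1/2: [284/5, 674/5, 1343/10]
→ [57, 135, 134]

query (2,3) [L1,L2] — begin 0,0,0
L1 α=0: [0, 0, 0]
L2 α=1/2: [59/2, 35/2, 175/2]
rounded: [30, 18, 88]

(0,3) stack=L1,L2,L3; from [0,0,0]:
after L1 α=1/3: [152/3, 251/3, 215/3]
after L2 α=5/7: [412/3, 3847/21, 1030/21]
after L3 α=5/6: [986/9, 6577/126, 8180/63]
= [110, 52, 130]

(0,2) stack=L1,L2,L3; from [0,0,0]:
after L1 α=3/5: [27/5, 18/5, 408/5]
after L2 α=5/6: [3077/30, 284/15, 2879/15]
after L3 α=1/2: [9887/60, 202/15, 6149/30]
= [165, 13, 205]

(0,0) stack=L1,L2,L3; from [0,0,0]:
after L1 α=1/2: [27, 21, 91]
after L2 α=2/3: [117, 89, 49]
after L3 α=1/4: [539/4, 311/4, 313/4]
→ [135, 78, 78]

query (1,0) [L1,L4,L5,L6] — begin 0,0,0
after L1 α=4/7: [64/7, 172/7, 132]
after L4 α=1/5: [816/35, 1577/35, 667/5]
after L5 α=2/5: [8748/175, 12361/175, 3601/25]
after L6 α=1/4: [54069/700, 71733/700, 8289/50]
→ [77, 102, 166]


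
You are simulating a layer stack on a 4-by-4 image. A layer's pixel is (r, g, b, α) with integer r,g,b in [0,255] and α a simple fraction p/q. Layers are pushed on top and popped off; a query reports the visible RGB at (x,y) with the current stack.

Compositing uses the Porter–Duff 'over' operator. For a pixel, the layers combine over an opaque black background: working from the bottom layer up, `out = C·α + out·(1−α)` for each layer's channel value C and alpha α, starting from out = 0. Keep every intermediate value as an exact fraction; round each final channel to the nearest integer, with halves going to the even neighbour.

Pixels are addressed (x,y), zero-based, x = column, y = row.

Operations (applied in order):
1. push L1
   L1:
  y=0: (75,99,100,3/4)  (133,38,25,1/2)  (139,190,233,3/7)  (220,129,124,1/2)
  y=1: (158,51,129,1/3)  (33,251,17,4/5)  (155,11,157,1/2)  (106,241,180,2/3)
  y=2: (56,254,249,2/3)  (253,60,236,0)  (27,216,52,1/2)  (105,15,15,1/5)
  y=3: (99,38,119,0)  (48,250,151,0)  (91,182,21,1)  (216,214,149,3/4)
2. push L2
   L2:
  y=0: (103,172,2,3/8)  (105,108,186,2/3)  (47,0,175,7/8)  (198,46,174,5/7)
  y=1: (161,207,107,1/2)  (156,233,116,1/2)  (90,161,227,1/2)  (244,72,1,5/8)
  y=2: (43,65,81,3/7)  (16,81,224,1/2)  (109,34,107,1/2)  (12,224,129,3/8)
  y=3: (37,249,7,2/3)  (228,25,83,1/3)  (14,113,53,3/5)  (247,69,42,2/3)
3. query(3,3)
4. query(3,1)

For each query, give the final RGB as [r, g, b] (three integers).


(3,3) stack=L1,L2; from [0,0,0]:
L1 α=3/4: [162, 321/2, 447/4]
L2 α=2/3: [656/3, 199/2, 261/4]
rounded: [219, 100, 65]

(3,1) stack=L1,L2; from [0,0,0]:
+L1 (α=2/3) → [212/3, 482/3, 120]
+L2 (α=5/8) → [179, 421/4, 365/8]
→ [179, 105, 46]


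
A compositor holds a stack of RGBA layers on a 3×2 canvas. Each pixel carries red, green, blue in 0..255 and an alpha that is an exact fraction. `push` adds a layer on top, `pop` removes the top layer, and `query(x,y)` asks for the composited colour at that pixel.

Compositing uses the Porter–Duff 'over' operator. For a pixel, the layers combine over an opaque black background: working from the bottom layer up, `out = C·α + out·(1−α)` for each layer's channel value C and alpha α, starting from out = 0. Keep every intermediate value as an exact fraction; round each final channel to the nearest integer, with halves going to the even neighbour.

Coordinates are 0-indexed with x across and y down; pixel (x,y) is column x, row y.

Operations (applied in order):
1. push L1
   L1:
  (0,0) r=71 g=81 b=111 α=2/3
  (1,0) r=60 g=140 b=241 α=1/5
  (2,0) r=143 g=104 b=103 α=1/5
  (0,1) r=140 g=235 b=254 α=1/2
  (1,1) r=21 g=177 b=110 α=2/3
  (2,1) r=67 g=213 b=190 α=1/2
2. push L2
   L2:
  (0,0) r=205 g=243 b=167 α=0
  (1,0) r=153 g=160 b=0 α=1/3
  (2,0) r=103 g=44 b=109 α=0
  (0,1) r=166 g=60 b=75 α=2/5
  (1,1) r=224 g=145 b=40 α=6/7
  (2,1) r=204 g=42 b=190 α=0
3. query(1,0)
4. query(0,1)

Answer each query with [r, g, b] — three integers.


at x=1,y=0 over L1,L2:
after L1 α=1/5: [12, 28, 241/5]
after L2 α=1/3: [59, 72, 482/15]
rounded: [59, 72, 32]

query (0,1) [L1,L2] — begin 0,0,0
L1 α=1/2: [70, 235/2, 127]
L2 α=2/5: [542/5, 189/2, 531/5]
rounded: [108, 94, 106]


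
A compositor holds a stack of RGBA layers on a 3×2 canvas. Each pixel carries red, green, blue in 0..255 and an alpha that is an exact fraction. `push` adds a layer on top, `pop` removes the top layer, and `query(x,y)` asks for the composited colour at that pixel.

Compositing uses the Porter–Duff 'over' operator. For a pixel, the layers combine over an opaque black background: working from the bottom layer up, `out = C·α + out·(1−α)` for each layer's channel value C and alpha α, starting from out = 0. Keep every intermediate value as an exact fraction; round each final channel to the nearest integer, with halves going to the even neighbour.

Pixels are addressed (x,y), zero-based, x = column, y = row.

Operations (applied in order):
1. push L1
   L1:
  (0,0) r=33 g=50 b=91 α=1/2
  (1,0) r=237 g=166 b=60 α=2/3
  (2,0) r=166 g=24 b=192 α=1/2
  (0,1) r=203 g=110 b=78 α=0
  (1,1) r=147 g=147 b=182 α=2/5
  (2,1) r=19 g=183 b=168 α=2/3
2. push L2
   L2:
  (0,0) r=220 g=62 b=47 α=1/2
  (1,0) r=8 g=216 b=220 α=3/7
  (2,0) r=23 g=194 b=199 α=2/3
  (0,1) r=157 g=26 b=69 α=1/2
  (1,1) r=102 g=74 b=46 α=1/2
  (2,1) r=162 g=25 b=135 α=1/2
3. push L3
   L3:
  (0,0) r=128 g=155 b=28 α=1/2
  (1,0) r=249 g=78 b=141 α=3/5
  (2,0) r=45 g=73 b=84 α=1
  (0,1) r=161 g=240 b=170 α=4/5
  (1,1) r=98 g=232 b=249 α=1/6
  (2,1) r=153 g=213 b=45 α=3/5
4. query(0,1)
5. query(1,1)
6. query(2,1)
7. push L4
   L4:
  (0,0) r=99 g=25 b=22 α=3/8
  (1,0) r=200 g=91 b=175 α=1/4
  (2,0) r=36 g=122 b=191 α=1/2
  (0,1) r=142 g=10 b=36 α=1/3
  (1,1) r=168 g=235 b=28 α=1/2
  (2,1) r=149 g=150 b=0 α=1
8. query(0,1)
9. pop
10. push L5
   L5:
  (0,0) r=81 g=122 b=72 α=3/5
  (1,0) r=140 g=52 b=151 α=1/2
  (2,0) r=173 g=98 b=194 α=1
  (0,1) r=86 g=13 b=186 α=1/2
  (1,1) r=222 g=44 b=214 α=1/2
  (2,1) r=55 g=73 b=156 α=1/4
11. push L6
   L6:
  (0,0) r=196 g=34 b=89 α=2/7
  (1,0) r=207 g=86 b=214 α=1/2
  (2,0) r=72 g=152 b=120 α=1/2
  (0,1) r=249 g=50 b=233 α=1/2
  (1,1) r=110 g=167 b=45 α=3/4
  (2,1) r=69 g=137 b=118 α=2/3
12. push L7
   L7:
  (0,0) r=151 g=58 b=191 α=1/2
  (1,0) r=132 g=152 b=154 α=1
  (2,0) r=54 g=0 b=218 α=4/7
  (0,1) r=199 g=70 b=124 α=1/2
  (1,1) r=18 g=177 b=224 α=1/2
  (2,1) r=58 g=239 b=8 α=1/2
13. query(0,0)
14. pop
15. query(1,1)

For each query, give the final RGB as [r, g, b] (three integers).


(0,1) stack=L1,L2,L3; from [0,0,0]:
+L1 (α=0) → [0, 0, 0]
+L2 (α=1/2) → [157/2, 13, 69/2]
+L3 (α=4/5) → [289/2, 973/5, 1429/10]
rounded: [144, 195, 143]

query (1,1) [L1,L2,L3] — begin 0,0,0
L1 α=2/5: [294/5, 294/5, 364/5]
L2 α=1/2: [402/5, 332/5, 297/5]
L3 α=1/6: [250/3, 94, 91]
→ [83, 94, 91]

(2,1) stack=L1,L2,L3; from [0,0,0]:
L1 α=2/3: [38/3, 122, 112]
L2 α=1/2: [262/3, 147/2, 247/2]
L3 α=3/5: [1901/15, 786/5, 382/5]
rounded: [127, 157, 76]

query (0,1) [L1,L2,L3,L4] — begin 0,0,0
L1 α=0: [0, 0, 0]
L2 α=1/2: [157/2, 13, 69/2]
L3 α=4/5: [289/2, 973/5, 1429/10]
L4 α=1/3: [431/3, 1996/15, 1609/15]
= [144, 133, 107]

(0,0) stack=L1,L2,L3,L5,L6,L7; from [0,0,0]:
+L1 (α=1/2) → [33/2, 25, 91/2]
+L2 (α=1/2) → [473/4, 87/2, 185/4]
+L3 (α=1/2) → [985/8, 397/4, 297/8]
+L5 (α=3/5) → [1957/20, 1129/10, 1161/20]
+L6 (α=2/7) → [3525/28, 1265/14, 1873/28]
+L7 (α=1/2) → [7753/56, 2077/28, 7221/56]
= [138, 74, 129]

at x=1,y=1 over L1,L2,L3,L5,L6:
+L1 (α=2/5) → [294/5, 294/5, 364/5]
+L2 (α=1/2) → [402/5, 332/5, 297/5]
+L3 (α=1/6) → [250/3, 94, 91]
+L5 (α=1/2) → [458/3, 69, 305/2]
+L6 (α=3/4) → [362/3, 285/2, 575/8]
= [121, 142, 72]


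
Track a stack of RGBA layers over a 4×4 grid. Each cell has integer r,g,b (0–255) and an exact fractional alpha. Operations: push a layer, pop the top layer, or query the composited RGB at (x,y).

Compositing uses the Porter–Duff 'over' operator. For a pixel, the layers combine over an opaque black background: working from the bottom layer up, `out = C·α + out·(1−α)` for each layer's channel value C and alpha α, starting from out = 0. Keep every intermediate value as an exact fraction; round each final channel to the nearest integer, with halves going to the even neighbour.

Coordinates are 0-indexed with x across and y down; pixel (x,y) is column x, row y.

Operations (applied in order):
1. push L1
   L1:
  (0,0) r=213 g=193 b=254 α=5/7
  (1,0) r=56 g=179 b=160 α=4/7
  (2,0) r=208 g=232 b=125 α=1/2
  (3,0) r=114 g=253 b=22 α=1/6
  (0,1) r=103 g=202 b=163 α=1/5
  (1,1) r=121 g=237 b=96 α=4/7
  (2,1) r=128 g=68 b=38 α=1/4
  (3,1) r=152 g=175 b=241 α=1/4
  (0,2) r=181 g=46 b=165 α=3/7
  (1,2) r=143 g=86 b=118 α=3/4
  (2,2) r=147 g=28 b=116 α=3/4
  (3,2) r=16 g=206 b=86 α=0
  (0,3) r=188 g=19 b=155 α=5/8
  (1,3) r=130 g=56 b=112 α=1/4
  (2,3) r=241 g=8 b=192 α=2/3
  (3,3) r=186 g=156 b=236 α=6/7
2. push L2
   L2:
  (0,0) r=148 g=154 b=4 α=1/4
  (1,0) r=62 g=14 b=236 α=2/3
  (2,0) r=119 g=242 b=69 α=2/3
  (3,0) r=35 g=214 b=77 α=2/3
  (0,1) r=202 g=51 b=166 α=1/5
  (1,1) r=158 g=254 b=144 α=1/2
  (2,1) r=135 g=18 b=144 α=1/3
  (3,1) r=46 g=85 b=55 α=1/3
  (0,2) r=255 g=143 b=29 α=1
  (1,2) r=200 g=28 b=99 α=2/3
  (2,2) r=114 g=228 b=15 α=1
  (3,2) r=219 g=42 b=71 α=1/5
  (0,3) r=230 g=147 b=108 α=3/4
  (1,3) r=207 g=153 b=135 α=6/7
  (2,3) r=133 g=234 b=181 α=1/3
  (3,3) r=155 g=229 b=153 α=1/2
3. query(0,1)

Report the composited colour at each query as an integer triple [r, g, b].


query (0,1) [L1,L2] — begin 0,0,0
+L1 (α=1/5) → [103/5, 202/5, 163/5]
+L2 (α=1/5) → [1422/25, 1063/25, 1482/25]
rounded: [57, 43, 59]


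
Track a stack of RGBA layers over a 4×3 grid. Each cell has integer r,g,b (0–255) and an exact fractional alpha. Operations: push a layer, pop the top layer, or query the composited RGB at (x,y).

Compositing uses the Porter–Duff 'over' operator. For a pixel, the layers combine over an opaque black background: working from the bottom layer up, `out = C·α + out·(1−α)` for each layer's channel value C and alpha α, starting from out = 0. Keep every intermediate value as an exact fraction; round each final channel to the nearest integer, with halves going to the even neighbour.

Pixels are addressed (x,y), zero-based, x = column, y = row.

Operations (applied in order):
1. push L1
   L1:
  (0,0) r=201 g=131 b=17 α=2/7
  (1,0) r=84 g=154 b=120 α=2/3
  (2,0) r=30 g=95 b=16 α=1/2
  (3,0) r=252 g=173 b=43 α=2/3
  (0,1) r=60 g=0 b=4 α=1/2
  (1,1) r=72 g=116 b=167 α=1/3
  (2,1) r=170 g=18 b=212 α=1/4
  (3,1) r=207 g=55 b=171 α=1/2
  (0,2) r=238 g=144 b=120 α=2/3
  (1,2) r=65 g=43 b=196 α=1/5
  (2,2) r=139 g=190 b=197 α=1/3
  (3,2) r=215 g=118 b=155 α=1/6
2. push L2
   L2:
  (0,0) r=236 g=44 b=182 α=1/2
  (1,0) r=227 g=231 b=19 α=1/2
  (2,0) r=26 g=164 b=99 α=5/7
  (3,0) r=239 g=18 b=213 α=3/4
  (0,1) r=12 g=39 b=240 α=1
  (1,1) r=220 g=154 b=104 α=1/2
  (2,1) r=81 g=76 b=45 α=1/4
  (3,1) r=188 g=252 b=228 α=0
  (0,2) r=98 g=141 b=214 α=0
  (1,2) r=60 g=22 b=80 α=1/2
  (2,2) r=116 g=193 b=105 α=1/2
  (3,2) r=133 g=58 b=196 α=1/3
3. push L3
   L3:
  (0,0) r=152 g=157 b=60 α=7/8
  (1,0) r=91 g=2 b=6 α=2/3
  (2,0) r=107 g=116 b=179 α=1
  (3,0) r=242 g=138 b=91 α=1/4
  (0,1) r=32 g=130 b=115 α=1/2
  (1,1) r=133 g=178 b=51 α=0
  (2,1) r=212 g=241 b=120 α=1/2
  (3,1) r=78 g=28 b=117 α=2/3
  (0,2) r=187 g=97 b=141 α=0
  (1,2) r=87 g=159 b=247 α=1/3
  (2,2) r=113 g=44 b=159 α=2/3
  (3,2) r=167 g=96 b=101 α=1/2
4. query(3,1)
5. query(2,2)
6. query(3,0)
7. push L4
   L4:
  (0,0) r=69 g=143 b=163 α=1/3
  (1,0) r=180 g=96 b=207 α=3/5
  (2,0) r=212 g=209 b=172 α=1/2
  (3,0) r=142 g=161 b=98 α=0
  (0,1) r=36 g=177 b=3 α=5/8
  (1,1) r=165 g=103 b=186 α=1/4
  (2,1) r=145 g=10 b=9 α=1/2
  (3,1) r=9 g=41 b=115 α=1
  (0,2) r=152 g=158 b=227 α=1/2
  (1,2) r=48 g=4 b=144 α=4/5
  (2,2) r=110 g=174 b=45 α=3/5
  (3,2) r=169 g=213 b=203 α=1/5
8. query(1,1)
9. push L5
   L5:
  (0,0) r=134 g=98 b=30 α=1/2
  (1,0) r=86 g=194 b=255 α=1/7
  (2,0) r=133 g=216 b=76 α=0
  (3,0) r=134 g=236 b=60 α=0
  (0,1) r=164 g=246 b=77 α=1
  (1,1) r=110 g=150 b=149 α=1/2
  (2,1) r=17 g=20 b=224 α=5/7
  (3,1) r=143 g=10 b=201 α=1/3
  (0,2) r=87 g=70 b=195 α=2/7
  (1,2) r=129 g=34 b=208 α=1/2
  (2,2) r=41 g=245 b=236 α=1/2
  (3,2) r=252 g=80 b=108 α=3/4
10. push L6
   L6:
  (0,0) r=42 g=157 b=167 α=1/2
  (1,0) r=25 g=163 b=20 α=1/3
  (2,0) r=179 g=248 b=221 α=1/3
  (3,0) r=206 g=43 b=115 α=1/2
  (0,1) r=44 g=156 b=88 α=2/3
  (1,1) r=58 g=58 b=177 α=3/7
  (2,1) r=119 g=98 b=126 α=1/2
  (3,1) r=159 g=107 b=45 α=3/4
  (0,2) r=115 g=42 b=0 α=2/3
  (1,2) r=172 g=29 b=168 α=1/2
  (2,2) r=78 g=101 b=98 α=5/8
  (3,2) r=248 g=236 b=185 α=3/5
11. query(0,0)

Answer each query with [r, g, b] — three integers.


(3,1) stack=L1,L2,L3; from [0,0,0]:
+L1 (α=1/2) → [207/2, 55/2, 171/2]
+L2 (α=0) → [207/2, 55/2, 171/2]
+L3 (α=2/3) → [173/2, 167/6, 213/2]
= [86, 28, 106]

at x=2,y=2 over L1,L2,L3:
+L1 (α=1/3) → [139/3, 190/3, 197/3]
+L2 (α=1/2) → [487/6, 769/6, 256/3]
+L3 (α=2/3) → [1843/18, 1297/18, 1210/9]
rounded: [102, 72, 134]

query (3,0) [L1,L2,L3] — begin 0,0,0
after L1 α=2/3: [168, 346/3, 86/3]
after L2 α=3/4: [885/4, 127/3, 2003/12]
after L3 α=1/4: [3623/16, 265/4, 2367/16]
= [226, 66, 148]

query (1,1) [L1,L2,L3,L4] — begin 0,0,0
after L1 α=1/3: [24, 116/3, 167/3]
after L2 α=1/2: [122, 289/3, 479/6]
after L3 α=0: [122, 289/3, 479/6]
after L4 α=1/4: [531/4, 98, 851/8]
→ [133, 98, 106]

query (0,0) [L1,L2,L3,L4,L5,L6] — begin 0,0,0
after L1 α=2/7: [402/7, 262/7, 34/7]
after L2 α=1/2: [1027/7, 285/7, 654/7]
after L3 α=7/8: [8475/56, 3989/28, 1797/28]
after L4 α=1/3: [3469/28, 1997/14, 4079/42]
after L5 α=1/2: [7221/56, 3369/28, 5339/84]
after L6 α=1/2: [9573/112, 7765/56, 19367/168]
= [85, 139, 115]


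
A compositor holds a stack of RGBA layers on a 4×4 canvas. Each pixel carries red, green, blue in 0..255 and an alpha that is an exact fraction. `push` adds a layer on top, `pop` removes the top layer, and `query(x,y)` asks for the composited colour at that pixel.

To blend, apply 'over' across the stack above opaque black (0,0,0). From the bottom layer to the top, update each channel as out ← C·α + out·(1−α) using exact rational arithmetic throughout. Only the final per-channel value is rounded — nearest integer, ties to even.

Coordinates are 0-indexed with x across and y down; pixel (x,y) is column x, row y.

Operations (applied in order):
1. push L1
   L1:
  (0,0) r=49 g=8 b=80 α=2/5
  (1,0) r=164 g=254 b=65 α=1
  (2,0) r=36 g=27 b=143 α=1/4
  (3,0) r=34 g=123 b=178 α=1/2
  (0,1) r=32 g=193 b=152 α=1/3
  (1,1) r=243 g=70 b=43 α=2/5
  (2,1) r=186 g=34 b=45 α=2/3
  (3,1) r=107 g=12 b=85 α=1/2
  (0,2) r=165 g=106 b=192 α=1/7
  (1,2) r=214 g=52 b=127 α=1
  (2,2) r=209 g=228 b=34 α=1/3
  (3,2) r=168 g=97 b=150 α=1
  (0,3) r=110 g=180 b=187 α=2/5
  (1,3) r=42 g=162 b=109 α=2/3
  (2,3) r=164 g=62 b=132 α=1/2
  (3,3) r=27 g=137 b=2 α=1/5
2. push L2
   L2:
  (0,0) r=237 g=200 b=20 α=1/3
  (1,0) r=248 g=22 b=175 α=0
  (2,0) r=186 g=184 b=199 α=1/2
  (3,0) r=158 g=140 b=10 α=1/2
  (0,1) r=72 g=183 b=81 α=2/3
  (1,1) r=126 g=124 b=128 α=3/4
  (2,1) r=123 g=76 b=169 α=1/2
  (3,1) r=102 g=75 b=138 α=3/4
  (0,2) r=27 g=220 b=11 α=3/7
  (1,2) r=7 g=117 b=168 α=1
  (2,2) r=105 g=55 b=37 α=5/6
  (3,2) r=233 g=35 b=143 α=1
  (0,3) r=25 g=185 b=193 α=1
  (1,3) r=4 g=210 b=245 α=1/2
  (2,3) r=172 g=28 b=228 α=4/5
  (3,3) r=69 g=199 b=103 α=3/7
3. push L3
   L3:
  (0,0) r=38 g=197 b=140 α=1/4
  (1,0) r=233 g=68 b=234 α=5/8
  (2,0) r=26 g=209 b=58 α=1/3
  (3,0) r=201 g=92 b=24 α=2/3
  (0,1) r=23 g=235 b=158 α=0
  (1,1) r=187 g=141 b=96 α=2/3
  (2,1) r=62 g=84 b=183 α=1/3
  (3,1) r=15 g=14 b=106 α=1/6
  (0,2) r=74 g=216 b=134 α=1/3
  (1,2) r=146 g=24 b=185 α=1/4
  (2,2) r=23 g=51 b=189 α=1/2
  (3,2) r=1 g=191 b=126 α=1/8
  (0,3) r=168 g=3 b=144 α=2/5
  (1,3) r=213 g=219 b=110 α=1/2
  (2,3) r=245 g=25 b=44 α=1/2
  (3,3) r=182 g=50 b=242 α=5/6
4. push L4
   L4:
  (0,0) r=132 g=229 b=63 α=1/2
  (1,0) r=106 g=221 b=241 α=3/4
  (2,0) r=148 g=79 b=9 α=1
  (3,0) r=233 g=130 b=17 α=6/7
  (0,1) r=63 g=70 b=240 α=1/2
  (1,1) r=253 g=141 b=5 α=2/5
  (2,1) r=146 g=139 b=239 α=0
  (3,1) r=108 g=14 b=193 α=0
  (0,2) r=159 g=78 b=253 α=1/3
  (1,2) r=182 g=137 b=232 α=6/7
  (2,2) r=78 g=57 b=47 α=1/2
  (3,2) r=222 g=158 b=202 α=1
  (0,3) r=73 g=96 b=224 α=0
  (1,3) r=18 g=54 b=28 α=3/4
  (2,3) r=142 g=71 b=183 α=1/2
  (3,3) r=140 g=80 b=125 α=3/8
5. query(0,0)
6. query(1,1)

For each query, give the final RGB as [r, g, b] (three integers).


query (0,0) [L1,L2,L3,L4] — begin 0,0,0
+L1 (α=2/5) → [98/5, 16/5, 32]
+L2 (α=1/3) → [1381/15, 344/5, 28]
+L3 (α=1/4) → [1571/20, 2017/20, 56]
+L4 (α=1/2) → [4211/40, 6597/40, 119/2]
rounded: [105, 165, 60]

query (1,1) [L1,L2,L3,L4] — begin 0,0,0
+L1 (α=2/5) → [486/5, 28, 86/5]
+L2 (α=3/4) → [594/5, 100, 1003/10]
+L3 (α=2/3) → [2464/15, 382/3, 2923/30]
+L4 (α=2/5) → [4994/25, 664/5, 3023/50]
rounded: [200, 133, 60]


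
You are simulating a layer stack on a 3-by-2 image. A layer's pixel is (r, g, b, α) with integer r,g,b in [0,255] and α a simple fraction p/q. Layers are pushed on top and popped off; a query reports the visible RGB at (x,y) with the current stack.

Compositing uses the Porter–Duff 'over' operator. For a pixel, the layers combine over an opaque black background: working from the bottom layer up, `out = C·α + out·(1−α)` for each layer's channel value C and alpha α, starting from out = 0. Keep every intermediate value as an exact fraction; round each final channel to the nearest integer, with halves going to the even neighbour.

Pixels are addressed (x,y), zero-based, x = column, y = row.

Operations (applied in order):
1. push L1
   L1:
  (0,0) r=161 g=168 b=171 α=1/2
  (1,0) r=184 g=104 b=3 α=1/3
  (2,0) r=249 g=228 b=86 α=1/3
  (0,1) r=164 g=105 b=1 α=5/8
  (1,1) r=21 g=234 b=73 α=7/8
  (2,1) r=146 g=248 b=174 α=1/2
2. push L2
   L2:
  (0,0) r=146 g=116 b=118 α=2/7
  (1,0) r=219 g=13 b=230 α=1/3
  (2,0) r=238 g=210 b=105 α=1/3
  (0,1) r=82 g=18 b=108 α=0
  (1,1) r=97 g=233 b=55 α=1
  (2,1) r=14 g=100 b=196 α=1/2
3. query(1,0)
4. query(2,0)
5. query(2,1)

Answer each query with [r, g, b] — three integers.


(1,0) stack=L1,L2; from [0,0,0]:
after L1 α=1/3: [184/3, 104/3, 1]
after L2 α=1/3: [1025/9, 247/9, 232/3]
= [114, 27, 77]

at x=2,y=0 over L1,L2:
+L1 (α=1/3) → [83, 76, 86/3]
+L2 (α=1/3) → [404/3, 362/3, 487/9]
→ [135, 121, 54]

query (2,1) [L1,L2] — begin 0,0,0
L1 α=1/2: [73, 124, 87]
L2 α=1/2: [87/2, 112, 283/2]
= [44, 112, 142]


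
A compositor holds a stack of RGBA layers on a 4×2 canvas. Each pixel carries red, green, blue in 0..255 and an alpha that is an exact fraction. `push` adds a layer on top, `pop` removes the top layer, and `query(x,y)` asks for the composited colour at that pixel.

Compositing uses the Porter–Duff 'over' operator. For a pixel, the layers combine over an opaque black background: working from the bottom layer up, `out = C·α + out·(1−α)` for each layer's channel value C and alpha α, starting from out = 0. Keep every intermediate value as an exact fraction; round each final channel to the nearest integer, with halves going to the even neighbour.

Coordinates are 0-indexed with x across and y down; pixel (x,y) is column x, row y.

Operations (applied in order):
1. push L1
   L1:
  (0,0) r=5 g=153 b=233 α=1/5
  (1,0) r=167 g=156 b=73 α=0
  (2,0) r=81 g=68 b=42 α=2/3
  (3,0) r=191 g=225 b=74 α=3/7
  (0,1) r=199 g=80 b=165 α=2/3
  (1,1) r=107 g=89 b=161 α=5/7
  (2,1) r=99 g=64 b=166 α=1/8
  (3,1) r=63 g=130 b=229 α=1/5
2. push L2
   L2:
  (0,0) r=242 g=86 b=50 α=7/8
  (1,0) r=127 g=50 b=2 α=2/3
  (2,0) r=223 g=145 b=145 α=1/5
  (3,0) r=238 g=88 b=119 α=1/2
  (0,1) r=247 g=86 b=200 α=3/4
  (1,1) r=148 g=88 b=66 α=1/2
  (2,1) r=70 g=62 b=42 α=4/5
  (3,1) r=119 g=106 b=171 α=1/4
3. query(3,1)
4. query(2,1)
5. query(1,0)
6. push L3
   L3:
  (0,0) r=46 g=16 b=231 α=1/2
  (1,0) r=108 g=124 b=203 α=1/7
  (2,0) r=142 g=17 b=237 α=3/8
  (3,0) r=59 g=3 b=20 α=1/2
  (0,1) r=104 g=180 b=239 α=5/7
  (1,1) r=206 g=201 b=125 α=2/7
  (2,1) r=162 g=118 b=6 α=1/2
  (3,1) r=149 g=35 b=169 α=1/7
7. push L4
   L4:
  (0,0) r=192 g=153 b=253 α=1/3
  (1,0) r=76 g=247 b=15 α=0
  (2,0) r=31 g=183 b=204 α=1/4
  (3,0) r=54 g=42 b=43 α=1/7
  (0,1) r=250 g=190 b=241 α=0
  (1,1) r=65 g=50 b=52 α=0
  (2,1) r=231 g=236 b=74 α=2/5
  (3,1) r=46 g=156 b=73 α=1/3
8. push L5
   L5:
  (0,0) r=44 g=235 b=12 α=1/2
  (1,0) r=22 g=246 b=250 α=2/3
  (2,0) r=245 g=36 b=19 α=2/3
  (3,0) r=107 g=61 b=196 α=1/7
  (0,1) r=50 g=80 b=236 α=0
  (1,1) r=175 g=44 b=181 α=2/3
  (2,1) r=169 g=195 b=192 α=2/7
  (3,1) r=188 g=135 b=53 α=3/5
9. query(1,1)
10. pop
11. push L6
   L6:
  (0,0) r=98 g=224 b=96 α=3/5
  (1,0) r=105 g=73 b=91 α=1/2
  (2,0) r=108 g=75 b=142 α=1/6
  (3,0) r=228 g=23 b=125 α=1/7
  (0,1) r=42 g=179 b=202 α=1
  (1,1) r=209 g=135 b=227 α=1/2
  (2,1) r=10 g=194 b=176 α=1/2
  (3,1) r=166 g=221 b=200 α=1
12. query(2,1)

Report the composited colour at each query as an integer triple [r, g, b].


(3,1) stack=L1,L2; from [0,0,0]:
L1 α=1/5: [63/5, 26, 229/5]
L2 α=1/4: [196/5, 46, 771/10]
→ [39, 46, 77]

(2,1) stack=L1,L2; from [0,0,0]:
L1 α=1/8: [99/8, 8, 83/4]
L2 α=4/5: [2339/40, 256/5, 151/4]
= [58, 51, 38]

(1,0) stack=L1,L2; from [0,0,0]:
after L1 α=0: [0, 0, 0]
after L2 α=2/3: [254/3, 100/3, 4/3]
rounded: [85, 33, 1]

(1,1) stack=L1,L2,L3,L4,L5; from [0,0,0]:
after L1 α=5/7: [535/7, 445/7, 115]
after L2 α=1/2: [1571/14, 1061/14, 181/2]
after L3 α=2/7: [13623/98, 10933/98, 1405/14]
after L4 α=0: [13623/98, 10933/98, 1405/14]
after L5 α=2/3: [47923/294, 6519/98, 6473/42]
= [163, 67, 154]

query (2,1) [L1,L2,L3,L4,L6] — begin 0,0,0
L1 α=1/8: [99/8, 8, 83/4]
L2 α=4/5: [2339/40, 256/5, 151/4]
L3 α=1/2: [8819/80, 423/5, 175/8]
L4 α=2/5: [63417/400, 3629/25, 1709/40]
L6 α=1/2: [67417/800, 8479/50, 8749/80]
rounded: [84, 170, 109]
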